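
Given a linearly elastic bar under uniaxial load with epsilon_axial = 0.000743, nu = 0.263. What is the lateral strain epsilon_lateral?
Model: a linearly elastic bar under uniaxial load, so epsilon_lateral = -nu·epsilon_axial.
Substitute:
  epsilon_lateral = -(0.263 × 0.000743)
  epsilon_lateral = -0.0001954
Final answer: epsilon_lateral = -0.0001954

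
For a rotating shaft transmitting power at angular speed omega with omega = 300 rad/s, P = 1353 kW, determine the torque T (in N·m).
Model: a rotating shaft transmitting power at angular speed omega, so P = T·omega.
Solve for T: T = P / omega.
Convert to SI units:
  P = 1353 kW = 1.353 × 10⁶ W
Substitute:
  T = (1.353 × 10⁶) / 300
  T = 4510 N·m
Final answer: T = 4510 N·m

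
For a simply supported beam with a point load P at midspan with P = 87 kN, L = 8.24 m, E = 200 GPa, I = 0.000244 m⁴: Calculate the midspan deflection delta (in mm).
Model: a simply supported beam with a point load P at midspan, so delta = (P·L^3) / (48·E·I).
Convert to SI units:
  P = 87 kN = 87000 N
  E = 200 GPa = 2 × 10¹¹ Pa
Substitute:
  delta = (87000 × 8.24^3) / (48 × (2 × 10¹¹) × 0.000244)
  delta = 0.02078 m
Convert: delta = 0.02078 m = 20.78 mm
Final answer: delta = 20.78 mm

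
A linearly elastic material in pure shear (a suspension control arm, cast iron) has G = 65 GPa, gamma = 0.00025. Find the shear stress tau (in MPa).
Model: a linearly elastic material in pure shear, so tau = G·gamma.
Convert to SI units:
  G = 65 GPa = 6.5 × 10¹⁰ Pa
Substitute:
  tau = (6.5 × 10¹⁰) × 0.00025
  tau = 1.625 × 10⁷ Pa
Convert: tau = 1.625 × 10⁷ Pa = 16.25 MPa
Final answer: tau = 16.25 MPa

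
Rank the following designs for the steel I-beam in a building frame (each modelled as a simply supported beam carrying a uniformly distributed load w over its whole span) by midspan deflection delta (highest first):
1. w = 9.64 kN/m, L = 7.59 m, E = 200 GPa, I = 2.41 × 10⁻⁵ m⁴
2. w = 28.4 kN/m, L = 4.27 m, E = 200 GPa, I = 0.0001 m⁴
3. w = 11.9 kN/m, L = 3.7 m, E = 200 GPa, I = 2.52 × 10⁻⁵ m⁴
Model: a simply supported beam carrying a uniformly distributed load w over its whole span, so delta = (5·w·L^4) / (384·E·I) (SI units).
  Case 1: delta = (5 × 9640 × 7.59^4) / (384 × (2 × 10¹¹) × (2.41 × 10⁻⁵)) = 0.08642 m = 86.42 mm
  Case 2: delta = (5 × 28400 × 4.27^4) / (384 × (2 × 10¹¹) × 0.0001) = 0.006147 m = 6.147 mm
  Case 3: delta = (5 × 11900 × 3.7^4) / (384 × (2 × 10¹¹) × (2.52 × 10⁻⁵)) = 0.005762 m = 5.762 mm
Ordering: 86.42 mm (case 1) > 6.147 mm (case 2) > 5.762 mm (case 3)
Final answer: 1, 2, 3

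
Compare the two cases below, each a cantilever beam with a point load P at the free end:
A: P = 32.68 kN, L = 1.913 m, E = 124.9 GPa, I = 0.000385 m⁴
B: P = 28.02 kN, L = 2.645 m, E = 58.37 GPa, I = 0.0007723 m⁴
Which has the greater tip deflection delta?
Model: a cantilever beam with a point load P at the free end, so delta = (P·L^3) / (3·E·I) (SI units).
  A: delta = (32680 × 1.913^3) / (3 × (1.249 × 10¹¹) × 0.000385) = 0.001586 m = 1.586 mm
  B: delta = (28020 × 2.645^3) / (3 × (5.837 × 10¹⁰) × 0.0007723) = 0.003834 m = 3.834 mm
3.834 mm > 1.586 mm, so B is larger.
Final answer: B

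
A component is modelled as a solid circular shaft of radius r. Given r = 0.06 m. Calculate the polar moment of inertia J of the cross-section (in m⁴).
Model: a solid circular shaft of radius r, so J = (π·r^4) / 2.
Substitute:
  J = (π × 0.06^4) / 2
  J = 2.036 × 10⁻⁵ m⁴
Final answer: J = 2.036 × 10⁻⁵ m⁴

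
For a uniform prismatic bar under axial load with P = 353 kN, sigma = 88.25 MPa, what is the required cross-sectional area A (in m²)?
Model: a uniform prismatic bar under axial load, so sigma = P / A.
Solve for A: A = P / sigma.
Convert to SI units:
  P = 353 kN = 353000 N
  sigma = 88.25 MPa = 8.825 × 10⁷ Pa
Substitute:
  A = 353000 / (8.825 × 10⁷)
  A = 0.004 m²
Final answer: A = 0.004 m²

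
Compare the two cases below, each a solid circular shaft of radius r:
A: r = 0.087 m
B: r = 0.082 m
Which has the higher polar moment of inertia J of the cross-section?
Model: a solid circular shaft of radius r, so J = (π·r^4) / 2 (SI units).
  A: J = (π × 0.087^4) / 2 = 8.999 × 10⁻⁵ m⁴
  B: J = (π × 0.082^4) / 2 = 7.102 × 10⁻⁵ m⁴
8.999 × 10⁻⁵ m⁴ > 7.102 × 10⁻⁵ m⁴, so A is larger.
Final answer: A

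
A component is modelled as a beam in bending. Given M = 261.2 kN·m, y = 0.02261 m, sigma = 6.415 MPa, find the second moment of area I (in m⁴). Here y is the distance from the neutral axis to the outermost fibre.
Model: a beam in bending, so sigma = (M·y) / I.
Solve for I: I = (M·y) / sigma.
Convert to SI units:
  M = 261.2 kN·m = 261200 N·m
  sigma = 6.415 MPa = 6.415 × 10⁶ Pa
Substitute:
  I = (261200 × 0.02261) / (6.415 × 10⁶)
  I = 0.0009206 m⁴
Final answer: I = 0.0009206 m⁴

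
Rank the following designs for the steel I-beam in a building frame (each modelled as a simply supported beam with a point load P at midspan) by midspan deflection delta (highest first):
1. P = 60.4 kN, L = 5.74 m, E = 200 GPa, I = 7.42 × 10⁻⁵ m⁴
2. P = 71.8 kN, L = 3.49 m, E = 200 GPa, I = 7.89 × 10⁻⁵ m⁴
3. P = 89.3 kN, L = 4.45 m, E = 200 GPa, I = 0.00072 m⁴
Model: a simply supported beam with a point load P at midspan, so delta = (P·L^3) / (48·E·I) (SI units).
  Case 1: delta = (60400 × 5.74^3) / (48 × (2 × 10¹¹) × (7.42 × 10⁻⁵)) = 0.01604 m = 16.04 mm
  Case 2: delta = (71800 × 3.49^3) / (48 × (2 × 10¹¹) × (7.89 × 10⁻⁵)) = 0.00403 m = 4.03 mm
  Case 3: delta = (89300 × 4.45^3) / (48 × (2 × 10¹¹) × 0.00072) = 0.001138 m = 1.138 mm
Ordering: 16.04 mm (case 1) > 4.03 mm (case 2) > 1.138 mm (case 3)
Final answer: 1, 2, 3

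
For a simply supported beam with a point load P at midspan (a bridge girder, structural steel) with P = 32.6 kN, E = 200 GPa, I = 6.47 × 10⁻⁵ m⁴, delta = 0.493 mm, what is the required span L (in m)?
Model: a simply supported beam with a point load P at midspan, so delta = (P·L^3) / (48·E·I).
Solve for L: L = ((48·delta·E·I) / P)^(1/3).
Convert to SI units:
  P = 32.6 kN = 32600 N
  E = 200 GPa = 2 × 10¹¹ Pa
  delta = 0.493 mm = 0.000493 m
Substitute:
  L = ((48 × 0.000493 × (2 × 10¹¹) × (6.47 × 10⁻⁵)) / 32600)^(1/3)
  L = 2.11 m
Final answer: L = 2.11 m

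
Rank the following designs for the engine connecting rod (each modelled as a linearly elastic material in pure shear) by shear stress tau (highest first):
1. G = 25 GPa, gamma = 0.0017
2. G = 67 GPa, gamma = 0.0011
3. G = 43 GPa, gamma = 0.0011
Model: a linearly elastic material in pure shear, so tau = G·gamma (SI units).
  Case 1: tau = (2.5 × 10¹⁰) × 0.0017 = 4.25 × 10⁷ Pa = 42.5 MPa
  Case 2: tau = (6.7 × 10¹⁰) × 0.0011 = 7.37 × 10⁷ Pa = 73.7 MPa
  Case 3: tau = (4.3 × 10¹⁰) × 0.0011 = 4.73 × 10⁷ Pa = 47.3 MPa
Ordering: 73.7 MPa (case 2) > 47.3 MPa (case 3) > 42.5 MPa (case 1)
Final answer: 2, 3, 1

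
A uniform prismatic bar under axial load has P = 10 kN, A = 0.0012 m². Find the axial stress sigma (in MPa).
Model: a uniform prismatic bar under axial load, so sigma = P / A.
Convert to SI units:
  P = 10 kN = 10000 N
Substitute:
  sigma = 10000 / 0.0012
  sigma = 8.333 × 10⁶ Pa
Convert: sigma = 8.333 × 10⁶ Pa = 8.333 MPa
Final answer: sigma = 8.333 MPa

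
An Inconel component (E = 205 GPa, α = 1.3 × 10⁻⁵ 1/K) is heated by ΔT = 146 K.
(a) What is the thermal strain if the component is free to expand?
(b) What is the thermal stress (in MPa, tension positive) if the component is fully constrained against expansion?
(a) Free thermal strain ε_th = α·ΔT = (1.3 × 10⁻⁵) × 146 = 0.001898
(b) Fully constrained, the expansion is suppressed, so σ = -E·α·ΔT. Convert E = 205 GPa = 2.05 × 10¹¹ Pa.
  σ = -(2.05 × 10¹¹) × (1.3 × 10⁻⁵) × 146 = -3.891 × 10⁸ Pa = -389.1 MPa (compressive)
Final answer: (a) ε_th = 0.001898, (b) σ = -389.1 MPa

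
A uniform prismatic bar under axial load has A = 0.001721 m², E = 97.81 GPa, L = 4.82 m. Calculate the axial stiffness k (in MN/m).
Model: a uniform prismatic bar under axial load, so k = (A·E) / L.
Convert to SI units:
  E = 97.81 GPa = 9.781 × 10¹⁰ Pa
Substitute:
  k = (0.001721 × (9.781 × 10¹⁰)) / 4.82
  k = 3.492 × 10⁷ N/m
Convert: k = 3.492 × 10⁷ N/m = 34.92 MN/m
Final answer: k = 34.92 MN/m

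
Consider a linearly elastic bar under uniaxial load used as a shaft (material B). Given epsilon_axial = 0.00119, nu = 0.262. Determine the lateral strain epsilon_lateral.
Model: a linearly elastic bar under uniaxial load, so epsilon_lateral = -nu·epsilon_axial.
Substitute:
  epsilon_lateral = -(0.262 × 0.00119)
  epsilon_lateral = -0.0003118
Final answer: epsilon_lateral = -0.0003118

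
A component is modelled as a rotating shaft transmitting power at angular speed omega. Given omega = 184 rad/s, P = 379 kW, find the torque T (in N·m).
Model: a rotating shaft transmitting power at angular speed omega, so P = T·omega.
Solve for T: T = P / omega.
Convert to SI units:
  P = 379 kW = 379000 W
Substitute:
  T = 379000 / 184
  T = 2060 N·m
Final answer: T = 2060 N·m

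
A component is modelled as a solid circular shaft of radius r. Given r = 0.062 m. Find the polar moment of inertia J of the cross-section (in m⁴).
Model: a solid circular shaft of radius r, so J = (π·r^4) / 2.
Substitute:
  J = (π × 0.062^4) / 2
  J = 2.321 × 10⁻⁵ m⁴
Final answer: J = 2.321 × 10⁻⁵ m⁴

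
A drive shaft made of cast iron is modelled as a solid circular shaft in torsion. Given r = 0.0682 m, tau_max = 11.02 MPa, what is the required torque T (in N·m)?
Model: a solid circular shaft in torsion, so tau_max = (2·T) / (π·r^3).
Solve for T: T = (π·tau_max·r^3) / 2.
Convert to SI units:
  tau_max = 11.02 MPa = 1.102 × 10⁷ Pa
Substitute:
  T = (π × (1.102 × 10⁷) × 0.0682^3) / 2
  T = 5491 N·m
Final answer: T = 5491 N·m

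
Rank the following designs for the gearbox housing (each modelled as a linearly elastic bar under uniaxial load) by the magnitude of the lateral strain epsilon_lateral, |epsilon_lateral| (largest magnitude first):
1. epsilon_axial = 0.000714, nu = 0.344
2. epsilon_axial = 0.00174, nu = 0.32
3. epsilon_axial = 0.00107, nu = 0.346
Model: a linearly elastic bar under uniaxial load, so epsilon_lateral = -nu·epsilon_axial (SI units).
  Case 1: epsilon_lateral = -(0.344 × 0.000714) = -0.0002456
  Case 2: epsilon_lateral = -(0.32 × 0.00174) = -0.0005568
  Case 3: epsilon_lateral = -(0.346 × 0.00107) = -0.0003702
Ordering by |epsilon_lateral|: 0.0005568 (case 2) > 0.0003702 (case 3) > 0.0002456 (case 1)
Final answer: 2, 3, 1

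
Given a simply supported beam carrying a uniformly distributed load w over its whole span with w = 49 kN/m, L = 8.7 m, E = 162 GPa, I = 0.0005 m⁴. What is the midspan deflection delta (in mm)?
Model: a simply supported beam carrying a uniformly distributed load w over its whole span, so delta = (5·w·L^4) / (384·E·I).
Convert to SI units:
  w = 49 kN/m = 49000 N/m
  E = 162 GPa = 1.62 × 10¹¹ Pa
Substitute:
  delta = (5 × 49000 × 8.7^4) / (384 × (1.62 × 10¹¹) × 0.0005)
  delta = 0.04513 m
Convert: delta = 0.04513 m = 45.13 mm
Final answer: delta = 45.13 mm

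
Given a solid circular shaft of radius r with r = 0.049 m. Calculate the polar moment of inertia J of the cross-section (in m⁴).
Model: a solid circular shaft of radius r, so J = (π·r^4) / 2.
Substitute:
  J = (π × 0.049^4) / 2
  J = 9.055 × 10⁻⁶ m⁴
Final answer: J = 9.055 × 10⁻⁶ m⁴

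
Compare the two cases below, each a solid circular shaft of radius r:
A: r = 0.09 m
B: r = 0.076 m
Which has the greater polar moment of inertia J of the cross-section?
Model: a solid circular shaft of radius r, so J = (π·r^4) / 2 (SI units).
  A: J = (π × 0.09^4) / 2 = 0.0001031 m⁴
  B: J = (π × 0.076^4) / 2 = 5.241 × 10⁻⁵ m⁴
0.0001031 m⁴ > 5.241 × 10⁻⁵ m⁴, so A is larger.
Final answer: A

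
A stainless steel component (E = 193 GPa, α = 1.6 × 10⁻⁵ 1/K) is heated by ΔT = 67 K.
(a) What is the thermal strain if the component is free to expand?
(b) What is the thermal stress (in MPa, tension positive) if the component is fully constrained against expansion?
(a) Free thermal strain ε_th = α·ΔT = (1.6 × 10⁻⁵) × 67 = 0.001072
(b) Fully constrained, the expansion is suppressed, so σ = -E·α·ΔT. Convert E = 193 GPa = 1.93 × 10¹¹ Pa.
  σ = -(1.93 × 10¹¹) × (1.6 × 10⁻⁵) × 67 = -2.069 × 10⁸ Pa = -206.9 MPa (compressive)
Final answer: (a) ε_th = 0.001072, (b) σ = -206.9 MPa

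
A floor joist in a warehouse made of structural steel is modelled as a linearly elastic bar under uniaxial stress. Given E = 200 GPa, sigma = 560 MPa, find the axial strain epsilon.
Model: a linearly elastic bar under uniaxial stress, so sigma = E·epsilon.
Solve for epsilon: epsilon = sigma / E.
Convert to SI units:
  E = 200 GPa = 2 × 10¹¹ Pa
  sigma = 560 MPa = 5.6 × 10⁸ Pa
Substitute:
  epsilon = (5.6 × 10⁸) / (2 × 10¹¹)
  epsilon = 0.0028
Final answer: epsilon = 0.0028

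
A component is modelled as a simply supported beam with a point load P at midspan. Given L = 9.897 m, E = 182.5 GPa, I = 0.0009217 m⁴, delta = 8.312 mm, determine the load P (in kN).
Model: a simply supported beam with a point load P at midspan, so delta = (P·L^3) / (48·E·I).
Solve for P: P = (48·delta·E·I) / L^3.
Convert to SI units:
  E = 182.5 GPa = 1.825 × 10¹¹ Pa
  delta = 8.312 mm = 0.008312 m
Substitute:
  P = (48 × 0.008312 × (1.825 × 10¹¹) × 0.0009217) / 9.897^3
  P = 69230 N
Convert: P = 69230 N = 69.23 kN
Final answer: P = 69.23 kN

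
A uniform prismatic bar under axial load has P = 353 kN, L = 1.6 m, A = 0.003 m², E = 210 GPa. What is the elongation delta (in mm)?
Model: a uniform prismatic bar under axial load, so delta = (P·L) / (A·E).
Convert to SI units:
  P = 353 kN = 353000 N
  E = 210 GPa = 2.1 × 10¹¹ Pa
Substitute:
  delta = (353000 × 1.6) / (0.003 × (2.1 × 10¹¹))
  delta = 0.0008965 m
Convert: delta = 0.0008965 m = 0.8965 mm
Final answer: delta = 0.8965 mm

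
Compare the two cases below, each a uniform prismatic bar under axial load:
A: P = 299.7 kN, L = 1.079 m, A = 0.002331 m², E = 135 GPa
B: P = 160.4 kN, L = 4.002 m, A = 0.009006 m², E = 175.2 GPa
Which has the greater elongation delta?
Model: a uniform prismatic bar under axial load, so delta = (P·L) / (A·E) (SI units).
  A: delta = (299700 × 1.079) / (0.002331 × (1.35 × 10¹¹)) = 0.001028 m = 1.028 mm
  B: delta = (160400 × 4.002) / (0.009006 × (1.752 × 10¹¹)) = 0.0004068 m = 0.4068 mm
1.028 mm > 0.4068 mm, so A is larger.
Final answer: A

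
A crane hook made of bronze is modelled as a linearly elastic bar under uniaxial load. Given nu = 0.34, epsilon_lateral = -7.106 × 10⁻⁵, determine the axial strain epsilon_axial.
Model: a linearly elastic bar under uniaxial load, so epsilon_lateral = -nu·epsilon_axial.
Solve for epsilon_axial: epsilon_axial = -epsilon_lateral / nu.
Substitute:
  epsilon_axial = -(-7.106 × 10⁻⁵) / 0.34
  epsilon_axial = 0.000209
Final answer: epsilon_axial = 0.000209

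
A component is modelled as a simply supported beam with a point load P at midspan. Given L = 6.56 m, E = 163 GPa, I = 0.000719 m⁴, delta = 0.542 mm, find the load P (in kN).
Model: a simply supported beam with a point load P at midspan, so delta = (P·L^3) / (48·E·I).
Solve for P: P = (48·delta·E·I) / L^3.
Convert to SI units:
  E = 163 GPa = 1.63 × 10¹¹ Pa
  delta = 0.542 mm = 0.000542 m
Substitute:
  P = (48 × 0.000542 × (1.63 × 10¹¹) × 0.000719) / 6.56^3
  P = 10800 N
Convert: P = 10800 N = 10.8 kN
Final answer: P = 10.8 kN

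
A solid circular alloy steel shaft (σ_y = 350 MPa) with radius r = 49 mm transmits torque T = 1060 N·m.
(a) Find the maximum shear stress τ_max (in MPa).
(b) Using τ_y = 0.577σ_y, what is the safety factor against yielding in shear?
(a) For a solid circular shaft, τ_max = T·r/J with J = π·r^4/2, i.e. τ_max = 2·T / (π·r^3). Convert r = 49 mm = 0.049 m.
  τ_max = (2 × 1060) / (π × 0.049^3) = 5.736 × 10⁶ Pa = 5.736 MPa
(b) τ_y = 0.577 × 350 = 201.95 MPa
  SF = τ_y/τ_max = 201.95 / 5.736 = 35.21
Final answer: (a) τ_max = 5.736 MPa, (b) SF = 35.21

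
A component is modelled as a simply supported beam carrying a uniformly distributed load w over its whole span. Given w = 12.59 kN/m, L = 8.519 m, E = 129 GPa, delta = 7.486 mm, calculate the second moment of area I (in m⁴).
Model: a simply supported beam carrying a uniformly distributed load w over its whole span, so delta = (5·w·L^4) / (384·E·I).
Solve for I: I = (5·w·L^4) / (384·delta·E).
Convert to SI units:
  w = 12.59 kN/m = 12590 N/m
  E = 129 GPa = 1.29 × 10¹¹ Pa
  delta = 7.486 mm = 0.007486 m
Substitute:
  I = (5 × 12590 × 8.519^4) / (384 × 0.007486 × (1.29 × 10¹¹))
  I = 0.0008941 m⁴
Final answer: I = 0.0008941 m⁴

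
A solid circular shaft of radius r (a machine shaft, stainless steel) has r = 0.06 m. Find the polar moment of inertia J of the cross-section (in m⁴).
Model: a solid circular shaft of radius r, so J = (π·r^4) / 2.
Substitute:
  J = (π × 0.06^4) / 2
  J = 2.036 × 10⁻⁵ m⁴
Final answer: J = 2.036 × 10⁻⁵ m⁴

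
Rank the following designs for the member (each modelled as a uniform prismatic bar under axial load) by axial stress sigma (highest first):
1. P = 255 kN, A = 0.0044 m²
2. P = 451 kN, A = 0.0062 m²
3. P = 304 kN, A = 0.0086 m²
Model: a uniform prismatic bar under axial load, so sigma = P / A (SI units).
  Case 1: sigma = 255000 / 0.0044 = 5.795 × 10⁷ Pa = 57.95 MPa
  Case 2: sigma = 451000 / 0.0062 = 7.274 × 10⁷ Pa = 72.74 MPa
  Case 3: sigma = 304000 / 0.0086 = 3.535 × 10⁷ Pa = 35.35 MPa
Ordering: 72.74 MPa (case 2) > 57.95 MPa (case 1) > 35.35 MPa (case 3)
Final answer: 2, 1, 3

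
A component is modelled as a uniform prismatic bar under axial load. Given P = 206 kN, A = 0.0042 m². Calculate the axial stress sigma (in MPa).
Model: a uniform prismatic bar under axial load, so sigma = P / A.
Convert to SI units:
  P = 206 kN = 206000 N
Substitute:
  sigma = 206000 / 0.0042
  sigma = 4.905 × 10⁷ Pa
Convert: sigma = 4.905 × 10⁷ Pa = 49.05 MPa
Final answer: sigma = 49.05 MPa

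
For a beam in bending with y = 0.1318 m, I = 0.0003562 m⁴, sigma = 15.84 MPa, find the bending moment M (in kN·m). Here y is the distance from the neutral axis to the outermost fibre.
Model: a beam in bending, so sigma = (M·y) / I.
Solve for M: M = (sigma·I) / y.
Convert to SI units:
  sigma = 15.84 MPa = 1.584 × 10⁷ Pa
Substitute:
  M = ((1.584 × 10⁷) × 0.0003562) / 0.1318
  M = 42810 N·m
Convert: M = 42810 N·m = 42.81 kN·m
Final answer: M = 42.81 kN·m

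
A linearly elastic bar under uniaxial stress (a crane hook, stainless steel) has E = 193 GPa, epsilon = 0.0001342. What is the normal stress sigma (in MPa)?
Model: a linearly elastic bar under uniaxial stress, so sigma = E·epsilon.
Convert to SI units:
  E = 193 GPa = 1.93 × 10¹¹ Pa
Substitute:
  sigma = (1.93 × 10¹¹) × 0.0001342
  sigma = 2.59 × 10⁷ Pa
Convert: sigma = 2.59 × 10⁷ Pa = 25.9 MPa
Final answer: sigma = 25.9 MPa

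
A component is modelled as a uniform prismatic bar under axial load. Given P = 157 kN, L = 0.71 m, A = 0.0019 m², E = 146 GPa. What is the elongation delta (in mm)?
Model: a uniform prismatic bar under axial load, so delta = (P·L) / (A·E).
Convert to SI units:
  P = 157 kN = 157000 N
  E = 146 GPa = 1.46 × 10¹¹ Pa
Substitute:
  delta = (157000 × 0.71) / (0.0019 × (1.46 × 10¹¹))
  delta = 0.0004018 m
Convert: delta = 0.0004018 m = 0.4018 mm
Final answer: delta = 0.4018 mm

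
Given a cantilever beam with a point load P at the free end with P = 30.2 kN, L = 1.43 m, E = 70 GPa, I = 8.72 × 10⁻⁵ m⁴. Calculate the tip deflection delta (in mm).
Model: a cantilever beam with a point load P at the free end, so delta = (P·L^3) / (3·E·I).
Convert to SI units:
  P = 30.2 kN = 30200 N
  E = 70 GPa = 7 × 10¹⁰ Pa
Substitute:
  delta = (30200 × 1.43^3) / (3 × (7 × 10¹⁰) × (8.72 × 10⁻⁵))
  delta = 0.004823 m
Convert: delta = 0.004823 m = 4.823 mm
Final answer: delta = 4.823 mm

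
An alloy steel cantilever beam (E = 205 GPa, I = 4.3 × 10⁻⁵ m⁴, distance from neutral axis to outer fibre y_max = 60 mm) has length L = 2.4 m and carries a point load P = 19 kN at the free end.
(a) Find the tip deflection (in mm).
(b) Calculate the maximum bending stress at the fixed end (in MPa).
(a) Tip deflection of a cantilever with an end point load: δ = P·L^3 / (3·E·I). Convert P = 19 kN = 19000 N, E = 205 GPa = 2.05 × 10¹¹ Pa.
  δ = (19000 × 2.4^3) / (3 × (2.05 × 10¹¹) × (4.3 × 10⁻⁵)) = 0.009932 m = 9.932 mm
(b) Maximum bending moment at the fixed end: M = P·L = 19000 × 2.4 = 45600 N·m. Convert y_max = 60 mm = 0.06 m.
  σ = M·y_max / I = (45600 × 0.06) / (4.3 × 10⁻⁵) = 6.363 × 10⁷ Pa = 63.63 MPa
Final answer: (a) δ = 9.932 mm, (b) σ = 63.63 MPa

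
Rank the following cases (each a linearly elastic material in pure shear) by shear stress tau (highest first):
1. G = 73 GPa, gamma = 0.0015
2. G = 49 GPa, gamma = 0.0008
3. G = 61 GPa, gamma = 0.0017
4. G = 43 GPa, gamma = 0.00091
Model: a linearly elastic material in pure shear, so tau = G·gamma (SI units).
  Case 1: tau = (7.3 × 10¹⁰) × 0.0015 = 1.095 × 10⁸ Pa = 109.5 MPa
  Case 2: tau = (4.9 × 10¹⁰) × 0.0008 = 3.92 × 10⁷ Pa = 39.2 MPa
  Case 3: tau = (6.1 × 10¹⁰) × 0.0017 = 1.037 × 10⁸ Pa = 103.7 MPa
  Case 4: tau = (4.3 × 10¹⁰) × 0.00091 = 3.913 × 10⁷ Pa = 39.13 MPa
Ordering: 109.5 MPa (case 1) > 103.7 MPa (case 3) > 39.2 MPa (case 2) > 39.13 MPa (case 4)
Final answer: 1, 3, 2, 4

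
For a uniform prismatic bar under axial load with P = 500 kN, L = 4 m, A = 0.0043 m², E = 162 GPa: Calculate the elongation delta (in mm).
Model: a uniform prismatic bar under axial load, so delta = (P·L) / (A·E).
Convert to SI units:
  P = 500 kN = 500000 N
  E = 162 GPa = 1.62 × 10¹¹ Pa
Substitute:
  delta = (500000 × 4) / (0.0043 × (1.62 × 10¹¹))
  delta = 0.002871 m
Convert: delta = 0.002871 m = 2.871 mm
Final answer: delta = 2.871 mm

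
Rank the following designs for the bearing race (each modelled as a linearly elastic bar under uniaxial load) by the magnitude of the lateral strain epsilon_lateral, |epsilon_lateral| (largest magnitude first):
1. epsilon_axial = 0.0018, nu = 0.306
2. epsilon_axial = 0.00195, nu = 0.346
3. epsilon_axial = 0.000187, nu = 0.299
Model: a linearly elastic bar under uniaxial load, so epsilon_lateral = -nu·epsilon_axial (SI units).
  Case 1: epsilon_lateral = -(0.306 × 0.0018) = -0.0005508
  Case 2: epsilon_lateral = -(0.346 × 0.00195) = -0.0006747
  Case 3: epsilon_lateral = -(0.299 × 0.000187) = -5.591 × 10⁻⁵
Ordering by |epsilon_lateral|: 0.0006747 (case 2) > 0.0005508 (case 1) > 5.591 × 10⁻⁵ (case 3)
Final answer: 2, 1, 3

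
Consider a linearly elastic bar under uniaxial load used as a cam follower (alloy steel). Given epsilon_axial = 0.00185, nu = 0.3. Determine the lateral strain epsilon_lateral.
Model: a linearly elastic bar under uniaxial load, so epsilon_lateral = -nu·epsilon_axial.
Substitute:
  epsilon_lateral = -(0.3 × 0.00185)
  epsilon_lateral = -0.000555
Final answer: epsilon_lateral = -0.000555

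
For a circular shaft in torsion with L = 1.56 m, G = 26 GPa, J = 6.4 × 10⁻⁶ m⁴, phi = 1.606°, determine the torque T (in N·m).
Model: a circular shaft in torsion, so phi = (T·L) / (G·J).
Solve for T: T = (phi·G·J) / L.
Convert to SI units:
  G = 26 GPa = 2.6 × 10¹⁰ Pa
  phi = 1.606° = 0.02803 rad
Substitute:
  T = (0.02803 × (2.6 × 10¹⁰) × (6.4 × 10⁻⁶)) / 1.56
  T = 2990 N·m
Final answer: T = 2990 N·m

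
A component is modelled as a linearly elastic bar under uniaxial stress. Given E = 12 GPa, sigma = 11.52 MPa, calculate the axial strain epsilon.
Model: a linearly elastic bar under uniaxial stress, so sigma = E·epsilon.
Solve for epsilon: epsilon = sigma / E.
Convert to SI units:
  E = 12 GPa = 1.2 × 10¹⁰ Pa
  sigma = 11.52 MPa = 1.152 × 10⁷ Pa
Substitute:
  epsilon = (1.152 × 10⁷) / (1.2 × 10¹⁰)
  epsilon = 0.00096
Final answer: epsilon = 0.00096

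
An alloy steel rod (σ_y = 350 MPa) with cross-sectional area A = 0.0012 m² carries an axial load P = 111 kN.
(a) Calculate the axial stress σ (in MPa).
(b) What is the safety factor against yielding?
(a) Axial stress σ = P/A. Convert P = 111 kN = 111000 N.
  σ = 111000 / 0.0012 = 9.25 × 10⁷ Pa = 92.5 MPa
(b) Safety factor SF = σ_y/σ = 350 / 92.5 = 3.784
Final answer: (a) σ = 92.5 MPa, (b) SF = 3.784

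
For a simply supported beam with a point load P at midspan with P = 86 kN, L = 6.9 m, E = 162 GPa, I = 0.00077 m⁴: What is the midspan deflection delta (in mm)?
Model: a simply supported beam with a point load P at midspan, so delta = (P·L^3) / (48·E·I).
Convert to SI units:
  P = 86 kN = 86000 N
  E = 162 GPa = 1.62 × 10¹¹ Pa
Substitute:
  delta = (86000 × 6.9^3) / (48 × (1.62 × 10¹¹) × 0.00077)
  delta = 0.004718 m
Convert: delta = 0.004718 m = 4.718 mm
Final answer: delta = 4.718 mm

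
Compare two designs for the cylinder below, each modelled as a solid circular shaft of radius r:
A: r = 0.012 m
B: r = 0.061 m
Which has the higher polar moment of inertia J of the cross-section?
Model: a solid circular shaft of radius r, so J = (π·r^4) / 2 (SI units).
  A: J = (π × 0.012^4) / 2 = 3.257 × 10⁻⁸ m⁴
  B: J = (π × 0.061^4) / 2 = 2.175 × 10⁻⁵ m⁴
2.175 × 10⁻⁵ m⁴ > 3.257 × 10⁻⁸ m⁴, so B is larger.
Final answer: B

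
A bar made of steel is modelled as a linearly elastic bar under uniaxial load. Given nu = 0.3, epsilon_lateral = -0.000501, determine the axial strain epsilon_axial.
Model: a linearly elastic bar under uniaxial load, so epsilon_lateral = -nu·epsilon_axial.
Solve for epsilon_axial: epsilon_axial = -epsilon_lateral / nu.
Substitute:
  epsilon_axial = -(-0.000501) / 0.3
  epsilon_axial = 0.00167
Final answer: epsilon_axial = 0.00167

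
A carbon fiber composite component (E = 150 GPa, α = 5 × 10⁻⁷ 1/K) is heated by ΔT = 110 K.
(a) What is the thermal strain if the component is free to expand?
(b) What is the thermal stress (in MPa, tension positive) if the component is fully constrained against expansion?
(a) Free thermal strain ε_th = α·ΔT = (5 × 10⁻⁷) × 110 = 5.5 × 10⁻⁵
(b) Fully constrained, the expansion is suppressed, so σ = -E·α·ΔT. Convert E = 150 GPa = 1.5 × 10¹¹ Pa.
  σ = -(1.5 × 10¹¹) × (5 × 10⁻⁷) × 110 = -8.25 × 10⁶ Pa = -8.25 MPa (compressive)
Final answer: (a) ε_th = 5.5 × 10⁻⁵, (b) σ = -8.25 MPa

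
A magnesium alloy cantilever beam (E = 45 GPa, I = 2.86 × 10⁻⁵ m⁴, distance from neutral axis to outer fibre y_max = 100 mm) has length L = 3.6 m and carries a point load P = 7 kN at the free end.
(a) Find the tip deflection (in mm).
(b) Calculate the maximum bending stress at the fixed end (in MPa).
(a) Tip deflection of a cantilever with an end point load: δ = P·L^3 / (3·E·I). Convert P = 7 kN = 7000 N, E = 45 GPa = 4.5 × 10¹⁰ Pa.
  δ = (7000 × 3.6^3) / (3 × (4.5 × 10¹⁰) × (2.86 × 10⁻⁵)) = 0.08459 m = 84.59 mm
(b) Maximum bending moment at the fixed end: M = P·L = 7000 × 3.6 = 25200 N·m. Convert y_max = 100 mm = 0.1 m.
  σ = M·y_max / I = (25200 × 0.1) / (2.86 × 10⁻⁵) = 8.811 × 10⁷ Pa = 88.11 MPa
Final answer: (a) δ = 84.59 mm, (b) σ = 88.11 MPa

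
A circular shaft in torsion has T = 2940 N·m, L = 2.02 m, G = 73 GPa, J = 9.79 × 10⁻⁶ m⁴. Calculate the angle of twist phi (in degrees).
Model: a circular shaft in torsion, so phi = (T·L) / (G·J).
Convert to SI units:
  G = 73 GPa = 7.3 × 10¹⁰ Pa
Substitute:
  phi = (2940 × 2.02) / ((7.3 × 10¹⁰) × (9.79 × 10⁻⁶))
  phi = 0.00831 rad
Convert to degrees: phi = 0.00831 × 180/π = 0.4761°
Final answer: phi = 0.4761°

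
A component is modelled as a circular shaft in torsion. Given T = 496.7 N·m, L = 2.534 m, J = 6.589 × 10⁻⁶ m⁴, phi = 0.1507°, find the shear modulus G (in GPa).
Model: a circular shaft in torsion, so phi = (T·L) / (G·J).
Solve for G: G = (T·L) / (phi·J).
Convert to SI units:
  phi = 0.1507° = 0.00263 rad
Substitute:
  G = (496.7 × 2.534) / (0.00263 × (6.589 × 10⁻⁶))
  G = 7.263 × 10¹⁰ Pa
Convert: G = 7.263 × 10¹⁰ Pa = 72.63 GPa
Final answer: G = 72.63 GPa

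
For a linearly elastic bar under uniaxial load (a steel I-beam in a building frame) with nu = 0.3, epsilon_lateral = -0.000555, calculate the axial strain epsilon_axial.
Model: a linearly elastic bar under uniaxial load, so epsilon_lateral = -nu·epsilon_axial.
Solve for epsilon_axial: epsilon_axial = -epsilon_lateral / nu.
Substitute:
  epsilon_axial = -(-0.000555) / 0.3
  epsilon_axial = 0.00185
Final answer: epsilon_axial = 0.00185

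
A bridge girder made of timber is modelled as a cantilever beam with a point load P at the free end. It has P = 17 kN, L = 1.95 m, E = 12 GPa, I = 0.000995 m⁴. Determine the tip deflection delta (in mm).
Model: a cantilever beam with a point load P at the free end, so delta = (P·L^3) / (3·E·I).
Convert to SI units:
  P = 17 kN = 17000 N
  E = 12 GPa = 1.2 × 10¹⁰ Pa
Substitute:
  delta = (17000 × 1.95^3) / (3 × (1.2 × 10¹⁰) × 0.000995)
  delta = 0.003519 m
Convert: delta = 0.003519 m = 3.519 mm
Final answer: delta = 3.519 mm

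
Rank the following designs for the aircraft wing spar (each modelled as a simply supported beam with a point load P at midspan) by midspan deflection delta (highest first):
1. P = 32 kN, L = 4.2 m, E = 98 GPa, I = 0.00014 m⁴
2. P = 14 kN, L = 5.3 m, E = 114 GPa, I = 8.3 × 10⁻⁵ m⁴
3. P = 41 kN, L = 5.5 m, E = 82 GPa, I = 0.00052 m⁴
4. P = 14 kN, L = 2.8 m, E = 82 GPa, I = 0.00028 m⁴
Model: a simply supported beam with a point load P at midspan, so delta = (P·L^3) / (48·E·I) (SI units).
  Case 1: delta = (32000 × 4.2^3) / (48 × (9.8 × 10¹⁰) × 0.00014) = 0.0036 m = 3.6 mm
  Case 2: delta = (14000 × 5.3^3) / (48 × (1.14 × 10¹¹) × (8.3 × 10⁻⁵)) = 0.004589 m = 4.589 mm
  Case 3: delta = (41000 × 5.5^3) / (48 × (8.2 × 10¹⁰) × 0.00052) = 0.003333 m = 3.333 mm
  Case 4: delta = (14000 × 2.8^3) / (48 × (8.2 × 10¹⁰) × 0.00028) = 0.0002789 m = 0.2789 mm
Ordering: 4.589 mm (case 2) > 3.6 mm (case 1) > 3.333 mm (case 3) > 0.2789 mm (case 4)
Final answer: 2, 1, 3, 4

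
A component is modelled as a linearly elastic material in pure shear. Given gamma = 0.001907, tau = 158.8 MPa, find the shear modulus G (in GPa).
Model: a linearly elastic material in pure shear, so tau = G·gamma.
Solve for G: G = tau / gamma.
Convert to SI units:
  tau = 158.8 MPa = 1.588 × 10⁸ Pa
Substitute:
  G = (1.588 × 10⁸) / 0.001907
  G = 8.327 × 10¹⁰ Pa
Convert: G = 8.327 × 10¹⁰ Pa = 83.27 GPa
Final answer: G = 83.27 GPa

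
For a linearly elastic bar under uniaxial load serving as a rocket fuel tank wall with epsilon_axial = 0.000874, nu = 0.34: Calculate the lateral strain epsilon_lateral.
Model: a linearly elastic bar under uniaxial load, so epsilon_lateral = -nu·epsilon_axial.
Substitute:
  epsilon_lateral = -(0.34 × 0.000874)
  epsilon_lateral = -0.0002972
Final answer: epsilon_lateral = -0.0002972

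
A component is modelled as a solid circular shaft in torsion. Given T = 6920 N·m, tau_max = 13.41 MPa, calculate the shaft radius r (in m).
Model: a solid circular shaft in torsion, so tau_max = (2·T) / (π·r^3).
Solve for r: r = ((2·T) / (π·tau_max))^(1/3).
Convert to SI units:
  tau_max = 13.41 MPa = 1.341 × 10⁷ Pa
Substitute:
  r = ((2 × 6920) / (π × (1.341 × 10⁷)))^(1/3)
  r = 0.069 m
Final answer: r = 0.069 m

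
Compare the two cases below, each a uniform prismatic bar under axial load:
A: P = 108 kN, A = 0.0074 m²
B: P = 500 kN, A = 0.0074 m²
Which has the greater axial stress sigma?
Model: a uniform prismatic bar under axial load, so sigma = P / A (SI units).
  A: sigma = 108000 / 0.0074 = 1.459 × 10⁷ Pa = 14.59 MPa
  B: sigma = 500000 / 0.0074 = 6.757 × 10⁷ Pa = 67.57 MPa
67.57 MPa > 14.59 MPa, so B is larger.
Final answer: B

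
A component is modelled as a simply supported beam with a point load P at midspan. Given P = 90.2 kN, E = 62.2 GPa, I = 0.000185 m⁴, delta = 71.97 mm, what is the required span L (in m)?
Model: a simply supported beam with a point load P at midspan, so delta = (P·L^3) / (48·E·I).
Solve for L: L = ((48·delta·E·I) / P)^(1/3).
Convert to SI units:
  P = 90.2 kN = 90200 N
  E = 62.2 GPa = 6.22 × 10¹⁰ Pa
  delta = 71.97 mm = 0.07197 m
Substitute:
  L = ((48 × 0.07197 × (6.22 × 10¹⁰) × 0.000185) / 90200)^(1/3)
  L = 7.61 m
Final answer: L = 7.61 m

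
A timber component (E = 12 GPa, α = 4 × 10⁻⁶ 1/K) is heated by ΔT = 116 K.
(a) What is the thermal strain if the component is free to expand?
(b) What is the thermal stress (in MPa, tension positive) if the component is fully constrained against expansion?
(a) Free thermal strain ε_th = α·ΔT = (4 × 10⁻⁶) × 116 = 0.000464
(b) Fully constrained, the expansion is suppressed, so σ = -E·α·ΔT. Convert E = 12 GPa = 1.2 × 10¹⁰ Pa.
  σ = -(1.2 × 10¹⁰) × (4 × 10⁻⁶) × 116 = -5.568 × 10⁶ Pa = -5.568 MPa (compressive)
Final answer: (a) ε_th = 0.000464, (b) σ = -5.568 MPa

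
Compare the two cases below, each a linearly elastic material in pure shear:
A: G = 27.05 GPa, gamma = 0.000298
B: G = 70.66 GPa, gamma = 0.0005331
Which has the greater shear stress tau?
Model: a linearly elastic material in pure shear, so tau = G·gamma (SI units).
  A: tau = (2.705 × 10¹⁰) × 0.000298 = 8.061 × 10⁶ Pa = 8.061 MPa
  B: tau = (7.066 × 10¹⁰) × 0.0005331 = 3.767 × 10⁷ Pa = 37.67 MPa
37.67 MPa > 8.061 MPa, so B is larger.
Final answer: B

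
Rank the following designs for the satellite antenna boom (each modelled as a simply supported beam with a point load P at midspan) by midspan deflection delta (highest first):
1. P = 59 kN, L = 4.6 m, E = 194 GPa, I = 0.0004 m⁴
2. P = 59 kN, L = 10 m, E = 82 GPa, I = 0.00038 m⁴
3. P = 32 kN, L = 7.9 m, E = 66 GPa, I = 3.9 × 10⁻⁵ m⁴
Model: a simply supported beam with a point load P at midspan, so delta = (P·L^3) / (48·E·I) (SI units).
  Case 1: delta = (59000 × 4.6^3) / (48 × (1.94 × 10¹¹) × 0.0004) = 0.001542 m = 1.542 mm
  Case 2: delta = (59000 × 10^3) / (48 × (8.2 × 10¹⁰) × 0.00038) = 0.03945 m = 39.45 mm
  Case 3: delta = (32000 × 7.9^3) / (48 × (6.6 × 10¹⁰) × (3.9 × 10⁻⁵)) = 0.1277 m = 127.7 mm
Ordering: 127.7 mm (case 3) > 39.45 mm (case 2) > 1.542 mm (case 1)
Final answer: 3, 2, 1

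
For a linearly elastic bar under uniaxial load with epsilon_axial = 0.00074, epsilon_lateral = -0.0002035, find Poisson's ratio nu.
Model: a linearly elastic bar under uniaxial load, so epsilon_lateral = -nu·epsilon_axial.
Solve for nu: nu = -epsilon_lateral / epsilon_axial.
Substitute:
  nu = -(-0.0002035) / 0.00074
  nu = 0.275
Final answer: nu = 0.275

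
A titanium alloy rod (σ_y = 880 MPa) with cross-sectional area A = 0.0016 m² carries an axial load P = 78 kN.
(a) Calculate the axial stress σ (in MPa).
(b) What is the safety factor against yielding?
(a) Axial stress σ = P/A. Convert P = 78 kN = 78000 N.
  σ = 78000 / 0.0016 = 4.875 × 10⁷ Pa = 48.75 MPa
(b) Safety factor SF = σ_y/σ = 880 / 48.75 = 18.05
Final answer: (a) σ = 48.75 MPa, (b) SF = 18.05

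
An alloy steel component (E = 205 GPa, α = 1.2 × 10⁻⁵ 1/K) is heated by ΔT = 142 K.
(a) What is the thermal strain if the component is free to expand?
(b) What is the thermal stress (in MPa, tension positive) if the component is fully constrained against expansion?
(a) Free thermal strain ε_th = α·ΔT = (1.2 × 10⁻⁵) × 142 = 0.001704
(b) Fully constrained, the expansion is suppressed, so σ = -E·α·ΔT. Convert E = 205 GPa = 2.05 × 10¹¹ Pa.
  σ = -(2.05 × 10¹¹) × (1.2 × 10⁻⁵) × 142 = -3.493 × 10⁸ Pa = -349.3 MPa (compressive)
Final answer: (a) ε_th = 0.001704, (b) σ = -349.3 MPa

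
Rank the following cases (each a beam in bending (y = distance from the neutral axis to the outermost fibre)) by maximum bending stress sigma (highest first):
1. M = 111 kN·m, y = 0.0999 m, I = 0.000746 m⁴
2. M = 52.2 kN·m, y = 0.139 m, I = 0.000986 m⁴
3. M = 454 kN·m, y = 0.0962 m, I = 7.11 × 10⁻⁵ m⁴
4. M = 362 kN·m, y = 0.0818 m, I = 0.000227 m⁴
Model: a beam in bending (y = distance from the neutral axis to the outermost fibre), so sigma = (M·y) / I (SI units).
  Case 1: sigma = (111000 × 0.0999) / 0.000746 = 1.486 × 10⁷ Pa = 14.86 MPa
  Case 2: sigma = (52200 × 0.139) / 0.000986 = 7.359 × 10⁶ Pa = 7.359 MPa
  Case 3: sigma = (454000 × 0.0962) / (7.11 × 10⁻⁵) = 6.143 × 10⁸ Pa = 614.3 MPa
  Case 4: sigma = (362000 × 0.0818) / 0.000227 = 1.304 × 10⁸ Pa = 130.4 MPa
Ordering: 614.3 MPa (case 3) > 130.4 MPa (case 4) > 14.86 MPa (case 1) > 7.359 MPa (case 2)
Final answer: 3, 4, 1, 2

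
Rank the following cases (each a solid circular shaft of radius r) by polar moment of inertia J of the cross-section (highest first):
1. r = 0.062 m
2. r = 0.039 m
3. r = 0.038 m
Model: a solid circular shaft of radius r, so J = (π·r^4) / 2 (SI units).
  Case 1: J = (π × 0.062^4) / 2 = 2.321 × 10⁻⁵ m⁴
  Case 2: J = (π × 0.039^4) / 2 = 3.634 × 10⁻⁶ m⁴
  Case 3: J = (π × 0.038^4) / 2 = 3.275 × 10⁻⁶ m⁴
Ordering: 2.321 × 10⁻⁵ m⁴ (case 1) > 3.634 × 10⁻⁶ m⁴ (case 2) > 3.275 × 10⁻⁶ m⁴ (case 3)
Final answer: 1, 2, 3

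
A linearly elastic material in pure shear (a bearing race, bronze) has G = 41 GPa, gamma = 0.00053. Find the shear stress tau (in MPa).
Model: a linearly elastic material in pure shear, so tau = G·gamma.
Convert to SI units:
  G = 41 GPa = 4.1 × 10¹⁰ Pa
Substitute:
  tau = (4.1 × 10¹⁰) × 0.00053
  tau = 2.173 × 10⁷ Pa
Convert: tau = 2.173 × 10⁷ Pa = 21.73 MPa
Final answer: tau = 21.73 MPa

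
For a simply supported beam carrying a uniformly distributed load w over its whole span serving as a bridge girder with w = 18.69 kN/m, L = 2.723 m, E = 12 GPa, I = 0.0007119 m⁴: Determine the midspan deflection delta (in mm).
Model: a simply supported beam carrying a uniformly distributed load w over its whole span, so delta = (5·w·L^4) / (384·E·I).
Convert to SI units:
  w = 18.69 kN/m = 18690 N/m
  E = 12 GPa = 1.2 × 10¹⁰ Pa
Substitute:
  delta = (5 × 18690 × 2.723^4) / (384 × (1.2 × 10¹⁰) × 0.0007119)
  delta = 0.001566 m
Convert: delta = 0.001566 m = 1.566 mm
Final answer: delta = 1.566 mm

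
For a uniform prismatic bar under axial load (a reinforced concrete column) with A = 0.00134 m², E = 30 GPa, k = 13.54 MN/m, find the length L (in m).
Model: a uniform prismatic bar under axial load, so k = (A·E) / L.
Solve for L: L = (A·E) / k.
Convert to SI units:
  E = 30 GPa = 3 × 10¹⁰ Pa
  k = 13.54 MN/m = 1.354 × 10⁷ N/m
Substitute:
  L = (0.00134 × (3 × 10¹⁰)) / (1.354 × 10⁷)
  L = 2.969 m
Final answer: L = 2.969 m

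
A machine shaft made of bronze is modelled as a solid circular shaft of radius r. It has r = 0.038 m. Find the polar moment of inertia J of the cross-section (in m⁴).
Model: a solid circular shaft of radius r, so J = (π·r^4) / 2.
Substitute:
  J = (π × 0.038^4) / 2
  J = 3.275 × 10⁻⁶ m⁴
Final answer: J = 3.275 × 10⁻⁶ m⁴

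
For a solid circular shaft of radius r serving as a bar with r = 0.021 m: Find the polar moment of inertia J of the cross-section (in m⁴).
Model: a solid circular shaft of radius r, so J = (π·r^4) / 2.
Substitute:
  J = (π × 0.021^4) / 2
  J = 3.055 × 10⁻⁷ m⁴
Final answer: J = 3.055 × 10⁻⁷ m⁴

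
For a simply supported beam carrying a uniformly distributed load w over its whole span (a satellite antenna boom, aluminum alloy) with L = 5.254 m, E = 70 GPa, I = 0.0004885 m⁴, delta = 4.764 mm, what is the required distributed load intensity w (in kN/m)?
Model: a simply supported beam carrying a uniformly distributed load w over its whole span, so delta = (5·w·L^4) / (384·E·I).
Solve for w: w = (384·delta·E·I) / (5·L^4).
Convert to SI units:
  E = 70 GPa = 7 × 10¹⁰ Pa
  delta = 4.764 mm = 0.004764 m
Substitute:
  w = (384 × 0.004764 × (7 × 10¹⁰) × 0.0004885) / (5 × 5.254^4)
  w = 16420 N/m
Convert: w = 16420 N/m = 16.42 kN/m
Final answer: w = 16.42 kN/m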